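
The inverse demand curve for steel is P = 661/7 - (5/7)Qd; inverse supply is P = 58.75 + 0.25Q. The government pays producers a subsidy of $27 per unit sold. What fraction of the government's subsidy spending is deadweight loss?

Pre-subsidy: 661/7 - (5/7)Q = 58.75 + 0.25Q gives Q* = 37 and P* = 68.
With the subsidy, sellers receive Ps = Pb + 27 for each unit, where Pb is the price buyers pay.
On the curves, Pb = 661/7 - (5/7)Q and Ps = 58.75 + 0.25Q; the wedge Ps − Pb = 27 gives 58.75 + 0.25Q − (661/7 - (5/7)Q) = 27, so Q' = 65.
Then Pb = 661/7 − (5/7)·65 = 48 and Ps = 58.75 + 0.25·65 = 75.
ΔCS = ½(37 + 65)(68 − 48) = 1020; ΔPS = ½(37 + 65)(75 − 68) = 357.
Government spending = 27 × 65 = 1755.
DWL = ½ × 27 × (65 − 37) = 378; fraction = 378 / 1755 = 14/65.

DWL / government spending = 14/65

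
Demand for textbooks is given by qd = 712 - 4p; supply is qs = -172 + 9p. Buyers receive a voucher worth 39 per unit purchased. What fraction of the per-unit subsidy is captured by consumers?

Consumer share = 9/13

Pre-subsidy: 712 - 4p = -172 + 9p gives p* = 68, q* = 440.
With the rebate, buyers effectively pay pb = ps − 39, where ps is the price sellers receive.
Demand in terms of ps becomes qd = 712 − 4(ps − 39) = 868 - 4ps. Setting this equal to supply: 868 - 4ps = -172 + 9ps, so ps = 80.
Buyers pay pb = 80 − 39 = 41; q' = -172 + 9·80 = 548.
Buyers' price falls by p* − pb = 68 − 41 = 27; sellers' price rises by ps − p* = 80 − 68 = 12.
So consumers capture 27/39 = 9/13 of each unit of subsidy.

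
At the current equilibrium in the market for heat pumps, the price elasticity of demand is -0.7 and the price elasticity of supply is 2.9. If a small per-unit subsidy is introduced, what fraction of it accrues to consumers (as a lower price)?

For a small subsidy around the equilibrium, the benefit split depends on the relative slopes, which at a point are proportional to the elasticities.
Buyer share = εs/(εs + |εd|) = 2.9/(2.9 + 0.7) = 29/36; seller share = |εd|/(εs + |εd|) = 7/36.

Consumer share = 29/36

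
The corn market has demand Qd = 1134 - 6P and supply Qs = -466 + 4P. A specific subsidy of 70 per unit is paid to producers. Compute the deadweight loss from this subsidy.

Deadweight loss = 5880

Pre-subsidy: 1134 - 6P = -466 + 4P gives P* = 160, Q* = 174.
With the subsidy, sellers receive Ps = Pb + 70 for each unit, where Pb is the price buyers pay.
Supply in terms of Pb becomes Qs = -466 + 4(Pb + 70) = -186 + 4Pb. Setting this equal to demand: 1134 - 6Pb = -186 + 4Pb, so Pb = 132.
Sellers receive Ps = 132 + 70 = 202; Q' = 1134 − 6·132 = 342.
The subsidy expands output by 342 − 174 = 168 past the efficient level; on those units the gap between marginal cost and willingness to pay runs from 0 up to 70.
DWL = ½ × 70 × 168 = 5880.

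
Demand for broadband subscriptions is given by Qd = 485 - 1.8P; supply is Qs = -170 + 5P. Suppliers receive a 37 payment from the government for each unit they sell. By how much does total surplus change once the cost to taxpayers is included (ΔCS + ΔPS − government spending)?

Net change in total surplus = -61605/68

Pre-subsidy: 485 - 1.8P = -170 + 5P gives P* = 3275/34, Q* = 10595/34.
With the subsidy, sellers receive Ps = Pb + 37 for each unit, where Pb is the price buyers pay.
Supply in terms of Pb becomes Qs = -170 + 5(Pb + 37) = 15 + 5Pb. Setting this equal to demand: 485 - 1.8Pb = 15 + 5Pb, so Pb = 1175/17.
Sellers receive Ps = 1175/17 + 37 = 1804/17; Q' = 485 − 1.8·(1175/17) = 6130/17.
ΔCS = ½(10595/34 + 6130/17)(3275/34 − 1175/17) = 21140875/2312; ΔPS = ½(10595/34 + 6130/17)(1804/17 − 3275/34) = 7610715/2312.
Government spending = 37 × 6130/17 = 226810/17.
Net change = 21140875/2312 + 7610715/2312 − 226810/17 = -61605/68. The loss equals the DWL triangle ½·37·1665/34.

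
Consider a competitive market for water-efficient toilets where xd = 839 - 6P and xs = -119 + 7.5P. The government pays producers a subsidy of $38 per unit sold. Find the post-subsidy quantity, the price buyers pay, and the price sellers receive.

Pre-subsidy: 839 - 6P = -119 + 7.5P gives P* = 1916/27, x* = 3719/9.
With the subsidy, sellers receive Ps = Pb + 38 for each unit, where Pb is the price buyers pay.
Supply in terms of Pb becomes xs = -119 + 7.5(Pb + 38) = 166 + 7.5Pb. Setting this equal to demand: 839 - 6Pb = 166 + 7.5Pb, so Pb = 1346/27.
Sellers receive Ps = 1346/27 + 38 = 2372/27; x' = 839 − 6·(1346/27) = 4859/9.

x' = 4859/9; buyers pay 1346/27; sellers receive 2372/27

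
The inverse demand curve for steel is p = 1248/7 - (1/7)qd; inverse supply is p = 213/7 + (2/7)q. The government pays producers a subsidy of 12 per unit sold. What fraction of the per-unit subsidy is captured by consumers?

Pre-subsidy: 1248/7 - (1/7)q = 213/7 + (2/7)q gives q* = 345 and p* = 129.
With the subsidy, sellers receive ps = pb + 12 for each unit, where pb is the price buyers pay.
On the curves, pb = 1248/7 - (1/7)q and ps = 213/7 + (2/7)q; the wedge ps − pb = 12 gives 213/7 + (2/7)q − (1248/7 - (1/7)q) = 12, so q' = 373.
Then pb = 1248/7 − (1/7)·373 = 125 and ps = 213/7 + (2/7)·373 = 137.
Buyers' price falls by p* − pb = 129 − 125 = 4; sellers' price rises by ps − p* = 137 − 129 = 8.
So consumers capture 4/12 = 1/3 of each unit of subsidy.

Consumer share = 1/3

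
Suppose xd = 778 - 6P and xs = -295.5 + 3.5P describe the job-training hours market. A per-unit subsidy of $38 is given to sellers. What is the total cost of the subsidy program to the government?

Pre-subsidy: 778 - 6P = -295.5 + 3.5P gives P* = 113, x* = 100.
With the subsidy, sellers receive Ps = Pb + 38 for each unit, where Pb is the price buyers pay.
Supply in terms of Pb becomes xs = -295.5 + 3.5(Pb + 38) = -162.5 + 3.5Pb. Setting this equal to demand: 778 - 6Pb = -162.5 + 3.5Pb, so Pb = 99.
Sellers receive Ps = 99 + 38 = 137; x' = 778 − 6·99 = 184.
Government outlay = subsidy × quantity = 38 × 184 = 6992.

Government cost = $6992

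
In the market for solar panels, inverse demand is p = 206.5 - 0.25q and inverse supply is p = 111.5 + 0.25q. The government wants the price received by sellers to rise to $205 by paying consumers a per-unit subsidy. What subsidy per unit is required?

At a seller price of 205, quantity supplied is -446 + 4·205 = 374.
Buyers absorb 374 only when they pay pb = 206.5 − 0.25·374 = 113.
s = ps − pb = 205 − 113 = 92.

Required subsidy s = $92 per unit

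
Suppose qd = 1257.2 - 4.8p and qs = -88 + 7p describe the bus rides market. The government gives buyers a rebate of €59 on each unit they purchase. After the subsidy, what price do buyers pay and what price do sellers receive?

Buyers pay €79; sellers receive €138

Pre-subsidy: 1257.2 - 4.8p = -88 + 7p gives p* = 114, q* = 710.
With the rebate, buyers effectively pay pb = ps − 59, where ps is the price sellers receive.
Demand in terms of ps becomes qd = 1257.2 − 4.8(ps − 59) = 1540.4 - 4.8ps. Setting this equal to supply: 1540.4 - 4.8ps = -88 + 7ps, so ps = 138.
Buyers pay pb = 138 − 59 = 79; q' = -88 + 7·138 = 878.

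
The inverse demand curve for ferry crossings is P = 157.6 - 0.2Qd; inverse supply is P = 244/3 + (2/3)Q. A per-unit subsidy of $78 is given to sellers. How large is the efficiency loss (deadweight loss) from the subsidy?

Deadweight loss = $3510

Pre-subsidy: 157.6 - 0.2Q = 244/3 + (2/3)Q gives Q* = 88 and P* = 140.
With the subsidy, sellers receive Ps = Pb + 78 for each unit, where Pb is the price buyers pay.
On the curves, Pb = 157.6 - 0.2Q and Ps = 244/3 + (2/3)Q; the wedge Ps − Pb = 78 gives 244/3 + (2/3)Q − (157.6 - 0.2Q) = 78, so Q' = 178.
Then Pb = 157.6 − 0.2·178 = 122 and Ps = 244/3 + (2/3)·178 = 200.
The subsidy expands output by 178 − 88 = 90 past the efficient level; on those units the gap between marginal cost and willingness to pay runs from 0 up to 78.
DWL = ½ × 78 × 90 = 3510.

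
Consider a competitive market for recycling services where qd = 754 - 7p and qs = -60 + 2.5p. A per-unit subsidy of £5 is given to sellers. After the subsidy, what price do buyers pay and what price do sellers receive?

Buyers pay 1603/19; sellers receive 1698/19

Pre-subsidy: 754 - 7p = -60 + 2.5p gives p* = 1628/19, q* = 2930/19.
With the subsidy, sellers receive ps = pb + 5 for each unit, where pb is the price buyers pay.
Supply in terms of pb becomes qs = -60 + 2.5(pb + 5) = -47.5 + 2.5pb. Setting this equal to demand: 754 - 7pb = -47.5 + 2.5pb, so pb = 1603/19.
Sellers receive ps = 1603/19 + 5 = 1698/19; q' = 754 − 7·(1603/19) = 3105/19.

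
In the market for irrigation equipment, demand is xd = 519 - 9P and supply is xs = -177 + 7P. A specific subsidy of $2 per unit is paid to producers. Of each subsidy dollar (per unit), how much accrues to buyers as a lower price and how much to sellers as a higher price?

Pre-subsidy: 519 - 9P = -177 + 7P gives P* = 43.5, x* = 127.5.
With the subsidy, sellers receive Ps = Pb + 2 for each unit, where Pb is the price buyers pay.
Supply in terms of Pb becomes xs = -177 + 7(Pb + 2) = -163 + 7Pb. Setting this equal to demand: 519 - 9Pb = -163 + 7Pb, so Pb = 42.625.
Sellers receive Ps = 42.625 + 2 = 44.625; x' = 519 − 9·42.625 = 135.375.
Buyers' price falls by P* − Pb = 43.5 − 42.625 = 0.875; sellers' price rises by Ps − P* = 44.625 − 43.5 = 1.125.

Buyers gain $0.875 per unit; sellers gain $1.125 per unit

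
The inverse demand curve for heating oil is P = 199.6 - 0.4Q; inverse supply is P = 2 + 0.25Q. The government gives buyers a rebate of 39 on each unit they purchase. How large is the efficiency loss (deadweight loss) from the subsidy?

Deadweight loss = 1170

Pre-subsidy: 199.6 - 0.4Q = 2 + 0.25Q gives Q* = 304 and P* = 78.
With the rebate, buyers effectively pay Pb = Ps − 39, where Ps is the price sellers receive.
On the curves, Pb = 199.6 - 0.4Q and Ps = 2 + 0.25Q; the wedge Ps − Pb = 39 gives 2 + 0.25Q − (199.6 - 0.4Q) = 39, so Q' = 364.
Then Pb = 199.6 − 0.4·364 = 54 and Ps = 2 + 0.25·364 = 93.
The subsidy expands output by 364 − 304 = 60 past the efficient level; on those units the gap between marginal cost and willingness to pay runs from 0 up to 39.
DWL = ½ × 39 × 60 = 1170.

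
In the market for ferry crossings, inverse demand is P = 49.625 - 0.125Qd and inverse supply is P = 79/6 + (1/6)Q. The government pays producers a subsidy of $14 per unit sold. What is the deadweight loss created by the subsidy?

Pre-subsidy: 49.625 - 0.125Q = 79/6 + (1/6)Q gives Q* = 125 and P* = 34.
With the subsidy, sellers receive Ps = Pb + 14 for each unit, where Pb is the price buyers pay.
On the curves, Pb = 49.625 - 0.125Q and Ps = 79/6 + (1/6)Q; the wedge Ps − Pb = 14 gives 79/6 + (1/6)Q − (49.625 - 0.125Q) = 14, so Q' = 173.
Then Pb = 49.625 − 0.125·173 = 28 and Ps = 79/6 + (1/6)·173 = 42.
The subsidy expands output by 173 − 125 = 48 past the efficient level; on those units the gap between marginal cost and willingness to pay runs from 0 up to 14.
DWL = ½ × 14 × 48 = 336.

Deadweight loss = $336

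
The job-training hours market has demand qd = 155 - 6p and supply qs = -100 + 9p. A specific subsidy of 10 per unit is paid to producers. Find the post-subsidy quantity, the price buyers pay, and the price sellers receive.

Pre-subsidy: 155 - 6p = -100 + 9p gives p* = 17, q* = 53.
With the subsidy, sellers receive ps = pb + 10 for each unit, where pb is the price buyers pay.
Supply in terms of pb becomes qs = -100 + 9(pb + 10) = -10 + 9pb. Setting this equal to demand: 155 - 6pb = -10 + 9pb, so pb = 11.
Sellers receive ps = 11 + 10 = 21; q' = 155 − 6·11 = 89.

q' = 89; buyers pay 11; sellers receive 21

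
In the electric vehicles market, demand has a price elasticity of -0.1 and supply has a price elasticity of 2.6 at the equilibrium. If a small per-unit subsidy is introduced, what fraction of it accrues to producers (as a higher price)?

For a small subsidy around the equilibrium, the benefit split depends on the relative slopes, which at a point are proportional to the elasticities.
Buyer share = εs/(εs + |εd|) = 2.6/(2.6 + 0.1) = 26/27; seller share = |εd|/(εs + |εd|) = 1/27.
So producers capture 1/27 of the subsidy.

Producer share = 1/27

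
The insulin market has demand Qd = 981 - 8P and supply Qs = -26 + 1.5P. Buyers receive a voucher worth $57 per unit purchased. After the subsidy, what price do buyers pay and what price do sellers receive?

Pre-subsidy: 981 - 8P = -26 + 1.5P gives P* = 106, Q* = 133.
With the rebate, buyers effectively pay Pb = Ps − 57, where Ps is the price sellers receive.
Demand in terms of Ps becomes Qd = 981 − 8(Ps − 57) = 1437 - 8Ps. Setting this equal to supply: 1437 - 8Ps = -26 + 1.5Ps, so Ps = 154.
Buyers pay Pb = 154 − 57 = 97; Q' = -26 + 1.5·154 = 205.

Buyers pay $97; sellers receive $154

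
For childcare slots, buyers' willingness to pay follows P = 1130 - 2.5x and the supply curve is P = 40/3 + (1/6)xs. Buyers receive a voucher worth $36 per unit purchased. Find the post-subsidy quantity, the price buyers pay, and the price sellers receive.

Pre-subsidy: 1130 - 2.5x = 40/3 + (1/6)x gives x* = 418.75 and P* = 83.125.
With the rebate, buyers effectively pay Pb = Ps − 36, where Ps is the price sellers receive.
On the curves, Pb = 1130 - 2.5x and Ps = 40/3 + (1/6)x; the wedge Ps − Pb = 36 gives 40/3 + (1/6)x − (1130 - 2.5x) = 36, so x' = 432.25.
Then Pb = 1130 − 2.5·432.25 = 49.375 and Ps = 40/3 + (1/6)·432.25 = 85.375.

x' = 432.25; buyers pay $49.375; sellers receive $85.375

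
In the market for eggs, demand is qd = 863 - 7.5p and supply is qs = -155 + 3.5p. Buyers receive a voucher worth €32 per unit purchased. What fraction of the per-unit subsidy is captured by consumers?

Consumer share = 7/22

Pre-subsidy: 863 - 7.5p = -155 + 3.5p gives p* = 1018/11, q* = 1858/11.
With the rebate, buyers effectively pay pb = ps − 32, where ps is the price sellers receive.
Demand in terms of ps becomes qd = 863 − 7.5(ps − 32) = 1103 - 7.5ps. Setting this equal to supply: 1103 - 7.5ps = -155 + 3.5ps, so ps = 1258/11.
Buyers pay pb = 1258/11 − 32 = 906/11; q' = -155 + 3.5·(1258/11) = 2698/11.
Buyers' price falls by p* − pb = 1018/11 − 906/11 = 112/11; sellers' price rises by ps − p* = 1258/11 − 1018/11 = 240/11.
So consumers capture (112/11)/32 = 7/22 of each unit of subsidy.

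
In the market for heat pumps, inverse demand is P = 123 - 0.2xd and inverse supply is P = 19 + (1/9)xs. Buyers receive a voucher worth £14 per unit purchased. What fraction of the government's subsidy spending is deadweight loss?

DWL / government spending = 7/118

Pre-subsidy: 123 - 0.2x = 19 + (1/9)x gives x* = 2340/7 and P* = 393/7.
With the rebate, buyers effectively pay Pb = Ps − 14, where Ps is the price sellers receive.
On the curves, Pb = 123 - 0.2x and Ps = 19 + (1/9)x; the wedge Ps − Pb = 14 gives 19 + (1/9)x − (123 - 0.2x) = 14, so x' = 2655/7.
Then Pb = 123 − 0.2·(2655/7) = 330/7 and Ps = 19 + (1/9)·(2655/7) = 428/7.
ΔCS = ½(2340/7 + 2655/7)(393/7 − 330/7) = 44955/14; ΔPS = ½(2340/7 + 2655/7)(428/7 − 393/7) = 24975/14.
Government spending = 14 × 2655/7 = 5310.
DWL = ½ × 14 × (2655/7 − 2340/7) = 315; fraction = 315 / 5310 = 7/118.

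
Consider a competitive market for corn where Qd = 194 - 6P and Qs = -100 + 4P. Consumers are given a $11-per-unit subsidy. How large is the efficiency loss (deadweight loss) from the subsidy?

Pre-subsidy: 194 - 6P = -100 + 4P gives P* = 29.4, Q* = 17.6.
With the rebate, buyers effectively pay Pb = Ps − 11, where Ps is the price sellers receive.
Demand in terms of Ps becomes Qd = 194 − 6(Ps − 11) = 260 - 6Ps. Setting this equal to supply: 260 - 6Ps = -100 + 4Ps, so Ps = 36.
Buyers pay Pb = 36 − 11 = 25; Q' = -100 + 4·36 = 44.
The subsidy expands output by 44 − 17.6 = 26.4 past the efficient level; on those units the gap between marginal cost and willingness to pay runs from 0 up to 11.
DWL = ½ × 11 × 26.4 = 145.2.

Deadweight loss = $145.2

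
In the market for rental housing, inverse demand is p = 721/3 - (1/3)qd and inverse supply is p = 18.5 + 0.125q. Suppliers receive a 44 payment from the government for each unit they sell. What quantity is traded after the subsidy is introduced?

q' = 580

Pre-subsidy: 721/3 - (1/3)q = 18.5 + 0.125q gives q* = 484 and p* = 79.
With the subsidy, sellers receive ps = pb + 44 for each unit, where pb is the price buyers pay.
On the curves, pb = 721/3 - (1/3)q and ps = 18.5 + 0.125q; the wedge ps − pb = 44 gives 18.5 + 0.125q − (721/3 - (1/3)q) = 44, so q' = 580.
Then pb = 721/3 − (1/3)·580 = 47 and ps = 18.5 + 0.125·580 = 91.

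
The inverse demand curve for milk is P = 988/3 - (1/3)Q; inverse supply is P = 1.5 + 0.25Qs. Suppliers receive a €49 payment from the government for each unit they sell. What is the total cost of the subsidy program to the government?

Government cost = €31654

Pre-subsidy: 988/3 - (1/3)Q = 1.5 + 0.25Q gives Q* = 562 and P* = 142.
With the subsidy, sellers receive Ps = Pb + 49 for each unit, where Pb is the price buyers pay.
On the curves, Pb = 988/3 - (1/3)Q and Ps = 1.5 + 0.25Q; the wedge Ps − Pb = 49 gives 1.5 + 0.25Q − (988/3 - (1/3)Q) = 49, so Q' = 646.
Then Pb = 988/3 − (1/3)·646 = 114 and Ps = 1.5 + 0.25·646 = 163.
Government outlay = subsidy × quantity = 49 × 646 = 31654.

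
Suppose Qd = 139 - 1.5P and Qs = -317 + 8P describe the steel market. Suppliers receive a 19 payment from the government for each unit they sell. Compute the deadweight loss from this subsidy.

Pre-subsidy: 139 - 1.5P = -317 + 8P gives P* = 48, Q* = 67.
With the subsidy, sellers receive Ps = Pb + 19 for each unit, where Pb is the price buyers pay.
Supply in terms of Pb becomes Qs = -317 + 8(Pb + 19) = -165 + 8Pb. Setting this equal to demand: 139 - 1.5Pb = -165 + 8Pb, so Pb = 32.
Sellers receive Ps = 32 + 19 = 51; Q' = 139 − 1.5·32 = 91.
The subsidy expands output by 91 − 67 = 24 past the efficient level; on those units the gap between marginal cost and willingness to pay runs from 0 up to 19.
DWL = ½ × 19 × 24 = 228.

Deadweight loss = 228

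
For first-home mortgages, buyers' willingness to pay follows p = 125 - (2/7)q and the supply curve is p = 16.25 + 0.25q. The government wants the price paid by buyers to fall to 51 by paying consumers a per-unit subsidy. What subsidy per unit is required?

Required subsidy s = 30 per unit

At a buyer price of 51, quantity demanded is 437.5 − 3.5·51 = 259.
Sellers supply 259 only when they receive ps = 16.25 + 0.25·259 = 81.
s = ps − pb = 81 − 51 = 30.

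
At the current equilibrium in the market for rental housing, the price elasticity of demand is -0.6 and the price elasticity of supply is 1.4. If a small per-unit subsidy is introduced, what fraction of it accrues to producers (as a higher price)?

Producer share = 0.3

For a small subsidy around the equilibrium, the benefit split depends on the relative slopes, which at a point are proportional to the elasticities.
Buyer share = εs/(εs + |εd|) = 1.4/(1.4 + 0.6) = 0.7; seller share = |εd|/(εs + |εd|) = 0.3.
So producers capture 0.3 of the subsidy.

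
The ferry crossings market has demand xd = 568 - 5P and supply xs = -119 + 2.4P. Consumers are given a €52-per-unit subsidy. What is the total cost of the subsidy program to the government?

Pre-subsidy: 568 - 5P = -119 + 2.4P gives P* = 3435/37, x* = 3841/37.
With the rebate, buyers effectively pay Pb = Ps − 52, where Ps is the price sellers receive.
Demand in terms of Ps becomes xd = 568 − 5(Ps − 52) = 828 - 5Ps. Setting this equal to supply: 828 - 5Ps = -119 + 2.4Ps, so Ps = 4735/37.
Buyers pay Pb = 4735/37 − 52 = 2811/37; x' = -119 + 2.4·(4735/37) = 6961/37.
Government outlay = subsidy × quantity = 52 × 6961/37 = 361972/37.

Government cost = 361972/37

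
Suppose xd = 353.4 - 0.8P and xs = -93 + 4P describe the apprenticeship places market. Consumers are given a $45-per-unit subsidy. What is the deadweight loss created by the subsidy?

Pre-subsidy: 353.4 - 0.8P = -93 + 4P gives P* = 93, x* = 279.
With the rebate, buyers effectively pay Pb = Ps − 45, where Ps is the price sellers receive.
Demand in terms of Ps becomes xd = 353.4 − 0.8(Ps − 45) = 389.4 - 0.8Ps. Setting this equal to supply: 389.4 - 0.8Ps = -93 + 4Ps, so Ps = 100.5.
Buyers pay Pb = 100.5 − 45 = 55.5; x' = -93 + 4·100.5 = 309.
The subsidy expands output by 309 − 279 = 30 past the efficient level; on those units the gap between marginal cost and willingness to pay runs from 0 up to 45.
DWL = ½ × 45 × 30 = 675.

Deadweight loss = $675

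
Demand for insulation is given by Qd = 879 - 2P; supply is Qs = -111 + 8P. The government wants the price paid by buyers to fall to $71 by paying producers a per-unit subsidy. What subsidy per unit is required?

Required subsidy s = $35 per unit

At a buyer price of 71, quantity demanded is 879 − 2·71 = 737.
Sellers supply 737 only when they receive Ps with -111 + 8·Ps = 737, i.e. Ps = 106.
s = Ps − Pb = 106 − 71 = 35.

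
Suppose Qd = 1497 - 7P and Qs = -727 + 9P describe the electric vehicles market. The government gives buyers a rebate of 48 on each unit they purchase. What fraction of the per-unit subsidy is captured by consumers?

Consumer share = 0.5625

Pre-subsidy: 1497 - 7P = -727 + 9P gives P* = 139, Q* = 524.
With the rebate, buyers effectively pay Pb = Ps − 48, where Ps is the price sellers receive.
Demand in terms of Ps becomes Qd = 1497 − 7(Ps − 48) = 1833 - 7Ps. Setting this equal to supply: 1833 - 7Ps = -727 + 9Ps, so Ps = 160.
Buyers pay Pb = 160 − 48 = 112; Q' = -727 + 9·160 = 713.
Buyers' price falls by P* − Pb = 139 − 112 = 27; sellers' price rises by Ps − P* = 160 − 139 = 21.
So consumers capture 27/48 = 0.5625 of each unit of subsidy.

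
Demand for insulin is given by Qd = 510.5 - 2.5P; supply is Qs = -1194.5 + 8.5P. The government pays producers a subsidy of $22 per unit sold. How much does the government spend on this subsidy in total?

Government cost = $3641

Pre-subsidy: 510.5 - 2.5P = -1194.5 + 8.5P gives P* = 155, Q* = 123.
With the subsidy, sellers receive Ps = Pb + 22 for each unit, where Pb is the price buyers pay.
Supply in terms of Pb becomes Qs = -1194.5 + 8.5(Pb + 22) = -1007.5 + 8.5Pb. Setting this equal to demand: 510.5 - 2.5Pb = -1007.5 + 8.5Pb, so Pb = 138.
Sellers receive Ps = 138 + 22 = 160; Q' = 510.5 − 2.5·138 = 165.5.
Government outlay = subsidy × quantity = 22 × 165.5 = 3641.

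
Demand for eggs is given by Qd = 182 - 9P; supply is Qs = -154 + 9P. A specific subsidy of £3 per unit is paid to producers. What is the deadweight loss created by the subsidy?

Deadweight loss = £20.25

Pre-subsidy: 182 - 9P = -154 + 9P gives P* = 56/3, Q* = 14.
With the subsidy, sellers receive Ps = Pb + 3 for each unit, where Pb is the price buyers pay.
Supply in terms of Pb becomes Qs = -154 + 9(Pb + 3) = -127 + 9Pb. Setting this equal to demand: 182 - 9Pb = -127 + 9Pb, so Pb = 103/6.
Sellers receive Ps = 103/6 + 3 = 121/6; Q' = 182 − 9·(103/6) = 27.5.
The subsidy expands output by 27.5 − 14 = 13.5 past the efficient level; on those units the gap between marginal cost and willingness to pay runs from 0 up to 3.
DWL = ½ × 3 × 13.5 = 20.25.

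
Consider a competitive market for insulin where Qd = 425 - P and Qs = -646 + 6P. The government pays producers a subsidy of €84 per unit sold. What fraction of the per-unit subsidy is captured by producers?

Producer share = 1/7

Pre-subsidy: 425 - P = -646 + 6P gives P* = 153, Q* = 272.
With the subsidy, sellers receive Ps = Pb + 84 for each unit, where Pb is the price buyers pay.
Supply in terms of Pb becomes Qs = -646 + 6(Pb + 84) = -142 + 6Pb. Setting this equal to demand: 425 - Pb = -142 + 6Pb, so Pb = 81.
Sellers receive Ps = 81 + 84 = 165; Q' = 425 − 1·81 = 344.
Buyers' price falls by P* − Pb = 153 − 81 = 72; sellers' price rises by Ps − P* = 165 − 153 = 12.
So producers capture 12/84 = 1/7 of each unit of subsidy.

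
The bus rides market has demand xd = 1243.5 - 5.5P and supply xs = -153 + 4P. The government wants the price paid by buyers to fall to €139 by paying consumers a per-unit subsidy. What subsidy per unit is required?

At a buyer price of 139, quantity demanded is 1243.5 − 5.5·139 = 479.
Sellers supply 479 only when they receive Ps with -153 + 4·Ps = 479, i.e. Ps = 158.
s = Ps − Pb = 158 − 139 = 19.

Required subsidy s = €19 per unit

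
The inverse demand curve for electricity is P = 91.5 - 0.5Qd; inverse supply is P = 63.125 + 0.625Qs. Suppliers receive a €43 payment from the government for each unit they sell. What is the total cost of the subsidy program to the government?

Government cost = 24553/9

Pre-subsidy: 91.5 - 0.5Q = 63.125 + 0.625Q gives Q* = 227/9 and P* = 710/9.
With the subsidy, sellers receive Ps = Pb + 43 for each unit, where Pb is the price buyers pay.
On the curves, Pb = 91.5 - 0.5Q and Ps = 63.125 + 0.625Q; the wedge Ps − Pb = 43 gives 63.125 + 0.625Q − (91.5 - 0.5Q) = 43, so Q' = 571/9.
Then Pb = 91.5 − 0.5·(571/9) = 538/9 and Ps = 63.125 + 0.625·(571/9) = 925/9.
Government outlay = subsidy × quantity = 43 × 571/9 = 24553/9.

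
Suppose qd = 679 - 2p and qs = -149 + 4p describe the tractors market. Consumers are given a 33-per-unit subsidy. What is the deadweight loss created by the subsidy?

Pre-subsidy: 679 - 2p = -149 + 4p gives p* = 138, q* = 403.
With the rebate, buyers effectively pay pb = ps − 33, where ps is the price sellers receive.
Demand in terms of ps becomes qd = 679 − 2(ps − 33) = 745 - 2ps. Setting this equal to supply: 745 - 2ps = -149 + 4ps, so ps = 149.
Buyers pay pb = 149 − 33 = 116; q' = -149 + 4·149 = 447.
The subsidy expands output by 447 − 403 = 44 past the efficient level; on those units the gap between marginal cost and willingness to pay runs from 0 up to 33.
DWL = ½ × 33 × 44 = 726.

Deadweight loss = 726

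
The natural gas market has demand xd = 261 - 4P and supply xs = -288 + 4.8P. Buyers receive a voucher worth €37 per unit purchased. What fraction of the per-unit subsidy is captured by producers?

Pre-subsidy: 261 - 4P = -288 + 4.8P gives P* = 2745/44, x* = 126/11.
With the rebate, buyers effectively pay Pb = Ps − 37, where Ps is the price sellers receive.
Demand in terms of Ps becomes xd = 261 − 4(Ps − 37) = 409 - 4Ps. Setting this equal to supply: 409 - 4Ps = -288 + 4.8Ps, so Ps = 3485/44.
Buyers pay Pb = 3485/44 − 37 = 1857/44; x' = -288 + 4.8·(3485/44) = 1014/11.
Buyers' price falls by P* − Pb = 2745/44 − 1857/44 = 222/11; sellers' price rises by Ps − P* = 3485/44 − 2745/44 = 185/11.
So producers capture (185/11)/37 = 5/11 of each unit of subsidy.

Producer share = 5/11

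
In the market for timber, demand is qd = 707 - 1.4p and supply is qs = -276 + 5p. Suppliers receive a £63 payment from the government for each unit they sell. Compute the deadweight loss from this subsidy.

Pre-subsidy: 707 - 1.4p = -276 + 5p gives p* = 153.59375, q* = 491.96875.
With the subsidy, sellers receive ps = pb + 63 for each unit, where pb is the price buyers pay.
Supply in terms of pb becomes qs = -276 + 5(pb + 63) = 39 + 5pb. Setting this equal to demand: 707 - 1.4pb = 39 + 5pb, so pb = 104.375.
Sellers receive ps = 104.375 + 63 = 167.375; q' = 707 − 1.4·104.375 = 560.875.
The subsidy expands output by 560.875 − 491.96875 = 68.90625 past the efficient level; on those units the gap between marginal cost and willingness to pay runs from 0 up to 63.
DWL = ½ × 63 × 68.90625 = 2170.546875.

Deadweight loss = £2170.546875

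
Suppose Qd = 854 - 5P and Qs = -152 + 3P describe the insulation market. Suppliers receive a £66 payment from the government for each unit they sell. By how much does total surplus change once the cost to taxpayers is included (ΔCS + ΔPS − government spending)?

Pre-subsidy: 854 - 5P = -152 + 3P gives P* = 125.75, Q* = 225.25.
With the subsidy, sellers receive Ps = Pb + 66 for each unit, where Pb is the price buyers pay.
Supply in terms of Pb becomes Qs = -152 + 3(Pb + 66) = 46 + 3Pb. Setting this equal to demand: 854 - 5Pb = 46 + 3Pb, so Pb = 101.
Sellers receive Ps = 101 + 66 = 167; Q' = 854 − 5·101 = 349.
ΔCS = ½(225.25 + 349)(125.75 − 101) = 7106.34375; ΔPS = ½(225.25 + 349)(167 − 125.75) = 11843.90625.
Government spending = 66 × 349 = 23034.
Net change = 7106.34375 + 11843.90625 − 23034 = -4083.75. The loss equals the DWL triangle ½·66·123.75.

Net change in total surplus = -£4083.75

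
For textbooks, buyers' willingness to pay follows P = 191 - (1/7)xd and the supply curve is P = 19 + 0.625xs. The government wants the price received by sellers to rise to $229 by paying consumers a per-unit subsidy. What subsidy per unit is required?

Required subsidy s = $86 per unit

At a seller price of 229, quantity supplied is -30.4 + 1.6·229 = 336.
Buyers absorb 336 only when they pay Pb = 191 − (1/7)·336 = 143.
s = Ps − Pb = 229 − 143 = 86.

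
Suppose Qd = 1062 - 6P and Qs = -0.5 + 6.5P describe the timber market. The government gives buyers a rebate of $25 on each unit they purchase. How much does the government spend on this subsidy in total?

Pre-subsidy: 1062 - 6P = -0.5 + 6.5P gives P* = 85, Q* = 552.
With the rebate, buyers effectively pay Pb = Ps − 25, where Ps is the price sellers receive.
Demand in terms of Ps becomes Qd = 1062 − 6(Ps − 25) = 1212 - 6Ps. Setting this equal to supply: 1212 - 6Ps = -0.5 + 6.5Ps, so Ps = 97.
Buyers pay Pb = 97 − 25 = 72; Q' = -0.5 + 6.5·97 = 630.
Government outlay = subsidy × quantity = 25 × 630 = 15750.

Government cost = $15750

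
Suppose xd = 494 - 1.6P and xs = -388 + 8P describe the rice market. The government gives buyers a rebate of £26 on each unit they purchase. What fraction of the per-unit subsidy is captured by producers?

Producer share = 1/6

Pre-subsidy: 494 - 1.6P = -388 + 8P gives P* = 91.875, x* = 347.
With the rebate, buyers effectively pay Pb = Ps − 26, where Ps is the price sellers receive.
Demand in terms of Ps becomes xd = 494 − 1.6(Ps − 26) = 535.6 - 1.6Ps. Setting this equal to supply: 535.6 - 1.6Ps = -388 + 8Ps, so Ps = 2309/24.
Buyers pay Pb = 2309/24 − 26 = 1685/24; x' = -388 + 8·(2309/24) = 1145/3.
Buyers' price falls by P* − Pb = 91.875 − 1685/24 = 65/3; sellers' price rises by Ps − P* = 2309/24 − 91.875 = 13/3.
So producers capture (13/3)/26 = 1/6 of each unit of subsidy.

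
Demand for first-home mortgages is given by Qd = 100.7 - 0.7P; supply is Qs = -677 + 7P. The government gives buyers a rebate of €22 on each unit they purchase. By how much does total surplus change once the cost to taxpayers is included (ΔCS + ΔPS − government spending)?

Pre-subsidy: 100.7 - 0.7P = -677 + 7P gives P* = 101, Q* = 30.
With the rebate, buyers effectively pay Pb = Ps − 22, where Ps is the price sellers receive.
Demand in terms of Ps becomes Qd = 100.7 − 0.7(Ps − 22) = 116.1 - 0.7Ps. Setting this equal to supply: 116.1 - 0.7Ps = -677 + 7Ps, so Ps = 103.
Buyers pay Pb = 103 − 22 = 81; Q' = -677 + 7·103 = 44.
ΔCS = ½(30 + 44)(101 − 81) = 740; ΔPS = ½(30 + 44)(103 − 101) = 74.
Government spending = 22 × 44 = 968.
Net change = 740 + 74 − 968 = -154. The loss equals the DWL triangle ½·22·14.

Net change in total surplus = -€154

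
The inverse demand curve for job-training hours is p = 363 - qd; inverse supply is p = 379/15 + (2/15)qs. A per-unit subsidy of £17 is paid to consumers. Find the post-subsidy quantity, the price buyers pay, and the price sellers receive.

Pre-subsidy: 363 - q = 379/15 + (2/15)q gives q* = 298 and p* = 65.
With the rebate, buyers effectively pay pb = ps − 17, where ps is the price sellers receive.
On the curves, pb = 363 - q and ps = 379/15 + (2/15)q; the wedge ps − pb = 17 gives 379/15 + (2/15)q − (363 - q) = 17, so q' = 313.
Then pb = 363 − 1·313 = 50 and ps = 379/15 + (2/15)·313 = 67.

q' = 313; buyers pay £50; sellers receive £67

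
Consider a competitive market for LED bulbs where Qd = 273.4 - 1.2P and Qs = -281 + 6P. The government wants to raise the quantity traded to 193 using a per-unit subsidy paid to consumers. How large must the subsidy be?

Required subsidy s = 12 per unit

At Q = 193, invert demand for the buyer price: Pb = (273.4 − 193)/1.2 = 67; invert supply for the seller price: Ps = (193 − (-281))/6 = 79.
The subsidy must fill the gap: s = Ps − Pb = 79 − 67 = 12.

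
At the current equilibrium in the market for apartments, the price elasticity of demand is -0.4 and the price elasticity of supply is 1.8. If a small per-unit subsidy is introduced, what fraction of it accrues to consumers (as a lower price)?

For a small subsidy around the equilibrium, the benefit split depends on the relative slopes, which at a point are proportional to the elasticities.
Buyer share = εs/(εs + |εd|) = 1.8/(1.8 + 0.4) = 9/11; seller share = |εd|/(εs + |εd|) = 2/11.

Consumer share = 9/11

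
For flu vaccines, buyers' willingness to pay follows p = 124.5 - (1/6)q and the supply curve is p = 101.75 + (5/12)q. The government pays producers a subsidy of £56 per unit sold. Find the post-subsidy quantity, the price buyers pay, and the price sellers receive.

Pre-subsidy: 124.5 - (1/6)q = 101.75 + (5/12)q gives q* = 39 and p* = 118.
With the subsidy, sellers receive ps = pb + 56 for each unit, where pb is the price buyers pay.
On the curves, pb = 124.5 - (1/6)q and ps = 101.75 + (5/12)q; the wedge ps − pb = 56 gives 101.75 + (5/12)q − (124.5 - (1/6)q) = 56, so q' = 135.
Then pb = 124.5 − (1/6)·135 = 102 and ps = 101.75 + (5/12)·135 = 158.

q' = 135; buyers pay £102; sellers receive £158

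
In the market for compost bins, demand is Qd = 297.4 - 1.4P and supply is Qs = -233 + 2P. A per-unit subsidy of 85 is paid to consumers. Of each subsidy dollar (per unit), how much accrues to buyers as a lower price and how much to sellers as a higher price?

Pre-subsidy: 297.4 - 1.4P = -233 + 2P gives P* = 156, Q* = 79.
With the rebate, buyers effectively pay Pb = Ps − 85, where Ps is the price sellers receive.
Demand in terms of Ps becomes Qd = 297.4 − 1.4(Ps − 85) = 416.4 - 1.4Ps. Setting this equal to supply: 416.4 - 1.4Ps = -233 + 2Ps, so Ps = 191.
Buyers pay Pb = 191 − 85 = 106; Q' = -233 + 2·191 = 149.
Buyers' price falls by P* − Pb = 156 − 106 = 50; sellers' price rises by Ps − P* = 191 − 156 = 35.

Buyers gain 50 per unit; sellers gain 35 per unit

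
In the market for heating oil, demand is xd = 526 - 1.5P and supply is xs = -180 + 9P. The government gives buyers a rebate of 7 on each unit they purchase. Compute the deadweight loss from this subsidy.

Deadweight loss = 31.5

Pre-subsidy: 526 - 1.5P = -180 + 9P gives P* = 1412/21, x* = 2976/7.
With the rebate, buyers effectively pay Pb = Ps − 7, where Ps is the price sellers receive.
Demand in terms of Ps becomes xd = 526 − 1.5(Ps − 7) = 536.5 - 1.5Ps. Setting this equal to supply: 536.5 - 1.5Ps = -180 + 9Ps, so Ps = 1433/21.
Buyers pay Pb = 1433/21 − 7 = 1286/21; x' = -180 + 9·(1433/21) = 3039/7.
The subsidy expands output by 3039/7 − 2976/7 = 9 past the efficient level; on those units the gap between marginal cost and willingness to pay runs from 0 up to 7.
DWL = ½ × 7 × 9 = 31.5.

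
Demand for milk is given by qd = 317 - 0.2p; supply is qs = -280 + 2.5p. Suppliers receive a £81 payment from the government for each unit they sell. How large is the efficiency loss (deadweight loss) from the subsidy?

Pre-subsidy: 317 - 0.2p = -280 + 2.5p gives p* = 1990/9, q* = 2455/9.
With the subsidy, sellers receive ps = pb + 81 for each unit, where pb is the price buyers pay.
Supply in terms of pb becomes qs = -280 + 2.5(pb + 81) = -77.5 + 2.5pb. Setting this equal to demand: 317 - 0.2pb = -77.5 + 2.5pb, so pb = 1315/9.
Sellers receive ps = 1315/9 + 81 = 2044/9; q' = 317 − 0.2·(1315/9) = 2590/9.
The subsidy expands output by 2590/9 − 2455/9 = 15 past the efficient level; on those units the gap between marginal cost and willingness to pay runs from 0 up to 81.
DWL = ½ × 81 × 15 = 607.5.

Deadweight loss = £607.5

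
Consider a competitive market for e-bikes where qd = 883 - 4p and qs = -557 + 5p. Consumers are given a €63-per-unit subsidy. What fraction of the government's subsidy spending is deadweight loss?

Pre-subsidy: 883 - 4p = -557 + 5p gives p* = 160, q* = 243.
With the rebate, buyers effectively pay pb = ps − 63, where ps is the price sellers receive.
Demand in terms of ps becomes qd = 883 − 4(ps − 63) = 1135 - 4ps. Setting this equal to supply: 1135 - 4ps = -557 + 5ps, so ps = 188.
Buyers pay pb = 188 − 63 = 125; q' = -557 + 5·188 = 383.
ΔCS = ½(243 + 383)(160 − 125) = 10955; ΔPS = ½(243 + 383)(188 − 160) = 8764.
Government spending = 63 × 383 = 24129.
DWL = ½ × 63 × (383 − 243) = 4410; fraction = 4410 / 24129 = 70/383.

DWL / government spending = 70/383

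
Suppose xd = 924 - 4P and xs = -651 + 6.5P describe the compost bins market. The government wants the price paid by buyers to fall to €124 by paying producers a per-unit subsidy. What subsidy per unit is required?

Required subsidy s = €42 per unit

At a buyer price of 124, quantity demanded is 924 − 4·124 = 428.
Sellers supply 428 only when they receive Ps with -651 + 6.5·Ps = 428, i.e. Ps = 166.
s = Ps − Pb = 166 − 124 = 42.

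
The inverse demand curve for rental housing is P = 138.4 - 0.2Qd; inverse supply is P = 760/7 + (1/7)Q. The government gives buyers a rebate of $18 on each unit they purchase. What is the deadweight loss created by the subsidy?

Pre-subsidy: 138.4 - 0.2Q = 760/7 + (1/7)Q gives Q* = 87 and P* = 121.
With the rebate, buyers effectively pay Pb = Ps − 18, where Ps is the price sellers receive.
On the curves, Pb = 138.4 - 0.2Q and Ps = 760/7 + (1/7)Q; the wedge Ps − Pb = 18 gives 760/7 + (1/7)Q − (138.4 - 0.2Q) = 18, so Q' = 139.5.
Then Pb = 138.4 − 0.2·139.5 = 110.5 and Ps = 760/7 + (1/7)·139.5 = 128.5.
The subsidy expands output by 139.5 − 87 = 52.5 past the efficient level; on those units the gap between marginal cost and willingness to pay runs from 0 up to 18.
DWL = ½ × 18 × 52.5 = 472.5.

Deadweight loss = $472.5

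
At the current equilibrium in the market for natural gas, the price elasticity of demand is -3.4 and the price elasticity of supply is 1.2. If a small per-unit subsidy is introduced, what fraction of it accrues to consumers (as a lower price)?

Consumer share = 6/23

For a small subsidy around the equilibrium, the benefit split depends on the relative slopes, which at a point are proportional to the elasticities.
Buyer share = εs/(εs + |εd|) = 1.2/(1.2 + 3.4) = 6/23; seller share = |εd|/(εs + |εd|) = 17/23.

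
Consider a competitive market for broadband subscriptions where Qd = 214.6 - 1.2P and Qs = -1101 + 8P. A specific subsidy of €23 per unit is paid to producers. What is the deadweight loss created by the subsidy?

Deadweight loss = €276

Pre-subsidy: 214.6 - 1.2P = -1101 + 8P gives P* = 143, Q* = 43.
With the subsidy, sellers receive Ps = Pb + 23 for each unit, where Pb is the price buyers pay.
Supply in terms of Pb becomes Qs = -1101 + 8(Pb + 23) = -917 + 8Pb. Setting this equal to demand: 214.6 - 1.2Pb = -917 + 8Pb, so Pb = 123.
Sellers receive Ps = 123 + 23 = 146; Q' = 214.6 − 1.2·123 = 67.
The subsidy expands output by 67 − 43 = 24 past the efficient level; on those units the gap between marginal cost and willingness to pay runs from 0 up to 23.
DWL = ½ × 23 × 24 = 276.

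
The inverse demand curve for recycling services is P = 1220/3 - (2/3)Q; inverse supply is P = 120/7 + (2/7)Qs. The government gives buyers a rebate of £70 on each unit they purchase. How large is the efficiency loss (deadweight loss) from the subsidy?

Pre-subsidy: 1220/3 - (2/3)Q = 120/7 + (2/7)Q gives Q* = 409 and P* = 134.
With the rebate, buyers effectively pay Pb = Ps − 70, where Ps is the price sellers receive.
On the curves, Pb = 1220/3 - (2/3)Q and Ps = 120/7 + (2/7)Q; the wedge Ps − Pb = 70 gives 120/7 + (2/7)Q − (1220/3 - (2/3)Q) = 70, so Q' = 482.5.
Then Pb = 1220/3 − (2/3)·482.5 = 85 and Ps = 120/7 + (2/7)·482.5 = 155.
The subsidy expands output by 482.5 − 409 = 73.5 past the efficient level; on those units the gap between marginal cost and willingness to pay runs from 0 up to 70.
DWL = ½ × 70 × 73.5 = 2572.5.

Deadweight loss = £2572.5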